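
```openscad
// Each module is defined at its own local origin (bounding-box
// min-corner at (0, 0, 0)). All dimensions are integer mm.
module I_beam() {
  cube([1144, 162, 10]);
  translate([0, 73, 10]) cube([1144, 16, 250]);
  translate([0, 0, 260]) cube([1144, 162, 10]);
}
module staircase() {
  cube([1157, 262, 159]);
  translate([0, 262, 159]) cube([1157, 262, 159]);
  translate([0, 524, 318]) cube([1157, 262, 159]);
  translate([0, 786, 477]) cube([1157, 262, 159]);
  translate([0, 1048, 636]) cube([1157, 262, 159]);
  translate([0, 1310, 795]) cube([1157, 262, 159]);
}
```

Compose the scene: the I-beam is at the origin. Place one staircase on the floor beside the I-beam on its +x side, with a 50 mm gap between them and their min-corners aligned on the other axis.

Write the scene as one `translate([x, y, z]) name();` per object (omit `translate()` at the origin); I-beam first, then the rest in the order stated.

I_beam();
translate([1194, 0, 0]) staircase();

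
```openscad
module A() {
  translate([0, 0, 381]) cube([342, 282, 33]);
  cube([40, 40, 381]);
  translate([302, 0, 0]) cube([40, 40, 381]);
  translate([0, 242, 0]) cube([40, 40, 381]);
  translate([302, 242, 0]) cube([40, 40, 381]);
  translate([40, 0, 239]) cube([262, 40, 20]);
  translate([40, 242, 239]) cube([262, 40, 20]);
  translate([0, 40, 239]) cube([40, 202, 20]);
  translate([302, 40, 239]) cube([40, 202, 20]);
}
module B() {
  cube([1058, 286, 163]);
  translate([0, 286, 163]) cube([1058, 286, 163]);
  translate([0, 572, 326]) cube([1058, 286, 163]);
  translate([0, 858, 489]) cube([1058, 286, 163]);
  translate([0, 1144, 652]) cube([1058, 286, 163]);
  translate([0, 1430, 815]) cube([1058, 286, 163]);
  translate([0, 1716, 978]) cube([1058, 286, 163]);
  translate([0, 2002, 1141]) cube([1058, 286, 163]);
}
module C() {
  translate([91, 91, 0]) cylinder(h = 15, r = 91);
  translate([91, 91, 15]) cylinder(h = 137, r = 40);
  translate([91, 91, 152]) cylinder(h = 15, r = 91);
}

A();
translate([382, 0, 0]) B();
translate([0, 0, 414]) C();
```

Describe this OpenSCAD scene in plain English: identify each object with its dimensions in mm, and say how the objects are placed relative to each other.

A is a simple wooden stool: a rectangular seat 342 mm (x) by 282 mm (y), 33 mm thick, top face at z = 414 mm, on four square legs, each 40×40 mm in cross-section. The legs rest on z = 0, each flush with a corner of the seat. Four stretchers, 40 mm wide and 20 mm tall, connect adjacent legs with their undersides at z = 239 mm, each running between the inner faces of the legs it joins and aligned with the legs' outer faces on the other axis.

B is a run of 8 identical solid stair steps. Each tread is 1058×286 mm and each step block is 163 mm high. Step 1 rests on the floor; step k is offset from step 1 by (k−1)×286 mm in y and (k−1)×163 mm in z.

C is a spool: two coaxial disc flanges of radius 91 mm and thickness 15 mm, joined by a core cylinder of radius 40 mm and height 137 mm. The lower flange rests on z = 0 and the three cylinders share a vertical axis.

The staircase is on the floor beside the stool on its +x side. The spool is on top of the stool.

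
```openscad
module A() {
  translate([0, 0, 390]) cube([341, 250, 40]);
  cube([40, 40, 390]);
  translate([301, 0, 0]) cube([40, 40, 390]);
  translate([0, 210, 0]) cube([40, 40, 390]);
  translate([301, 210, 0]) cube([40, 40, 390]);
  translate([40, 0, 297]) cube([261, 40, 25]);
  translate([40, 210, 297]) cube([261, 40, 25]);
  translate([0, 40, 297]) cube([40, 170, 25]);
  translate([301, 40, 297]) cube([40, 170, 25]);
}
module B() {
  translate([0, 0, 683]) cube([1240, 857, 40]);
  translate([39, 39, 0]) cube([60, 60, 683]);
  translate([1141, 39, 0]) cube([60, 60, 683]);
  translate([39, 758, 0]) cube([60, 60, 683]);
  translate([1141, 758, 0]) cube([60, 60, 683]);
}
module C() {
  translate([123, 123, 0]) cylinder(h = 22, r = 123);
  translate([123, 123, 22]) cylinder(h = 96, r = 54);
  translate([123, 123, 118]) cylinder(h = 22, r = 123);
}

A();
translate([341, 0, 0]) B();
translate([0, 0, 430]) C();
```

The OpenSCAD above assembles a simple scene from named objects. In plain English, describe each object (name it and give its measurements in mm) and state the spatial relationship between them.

A is a four-legged stool. The seat is a 341×250×40 mm slab whose top surface is at z = 430 mm; four square legs, each 40×40 mm in cross-section, run from the floor (z = 0) to the underside of the seat, each flush with a corner of the seat. Four stretchers, 40 mm wide and 25 mm tall, connect adjacent legs with their undersides at z = 297 mm, each running between the inner faces of the legs it joins and aligned with the legs' outer faces on the other axis.

B is a table with a 1240×857 mm rectangular top, 40 mm thick, top surface at z = 723 mm, supported by four 60×60 mm square legs, each inset 39 mm from the nearest pair of top edges, running from the floor.

C is a spool: two coaxial disc flanges of radius 123 mm and thickness 22 mm, joined by a core cylinder of radius 54 mm and height 96 mm. The lower flange rests on z = 0 and the three cylinders share a vertical axis.

The table is against the stool's +x side, with their −y faces flush. The spool is on top of the stool.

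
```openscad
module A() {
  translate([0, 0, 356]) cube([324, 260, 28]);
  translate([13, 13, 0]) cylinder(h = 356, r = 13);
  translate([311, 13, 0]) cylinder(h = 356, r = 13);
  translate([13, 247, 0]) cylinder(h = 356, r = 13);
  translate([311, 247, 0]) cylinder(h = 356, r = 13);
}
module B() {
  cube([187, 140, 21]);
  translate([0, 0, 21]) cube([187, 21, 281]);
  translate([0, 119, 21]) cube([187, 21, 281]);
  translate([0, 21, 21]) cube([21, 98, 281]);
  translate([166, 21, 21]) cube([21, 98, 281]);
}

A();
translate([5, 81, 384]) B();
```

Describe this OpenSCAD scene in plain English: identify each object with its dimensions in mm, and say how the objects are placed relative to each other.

A is a four-legged stool. The seat is a 324×260×28 mm slab whose top surface is at z = 384 mm; four round legs, each 26 mm in diameter, run from the floor (z = 0) to the underside of the seat, each leg's axis is inset half a diameter from the nearest pair of seat edges (so the leg's bounding box is flush with the corner).

B is an open-topped rectangular box: outside dimensions 187×140×302 mm, with a uniform wall and base thickness of 21 mm. The base is a full 187×140 slab on the floor; four walls sit on top of the base. The front and back walls (the −y and +y sides) span the full width; the two side walls fit between them.

The open box is on top of the stool.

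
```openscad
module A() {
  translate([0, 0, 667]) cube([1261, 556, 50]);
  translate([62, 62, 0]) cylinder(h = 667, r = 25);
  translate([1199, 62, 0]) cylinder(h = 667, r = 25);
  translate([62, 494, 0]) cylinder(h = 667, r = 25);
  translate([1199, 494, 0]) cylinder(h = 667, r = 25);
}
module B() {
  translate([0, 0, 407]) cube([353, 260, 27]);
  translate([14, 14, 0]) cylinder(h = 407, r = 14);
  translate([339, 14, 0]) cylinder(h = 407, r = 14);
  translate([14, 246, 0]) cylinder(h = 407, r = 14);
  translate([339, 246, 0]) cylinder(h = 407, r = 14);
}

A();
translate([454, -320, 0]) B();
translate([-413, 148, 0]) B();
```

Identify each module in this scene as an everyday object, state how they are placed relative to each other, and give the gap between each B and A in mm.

A is a table. B is a stool. Two stools sit around the table at the −y, −x sides. The gap between each stool and the table is 60 mm.

Each stool's nearest face is 60 mm from the table's bounding box.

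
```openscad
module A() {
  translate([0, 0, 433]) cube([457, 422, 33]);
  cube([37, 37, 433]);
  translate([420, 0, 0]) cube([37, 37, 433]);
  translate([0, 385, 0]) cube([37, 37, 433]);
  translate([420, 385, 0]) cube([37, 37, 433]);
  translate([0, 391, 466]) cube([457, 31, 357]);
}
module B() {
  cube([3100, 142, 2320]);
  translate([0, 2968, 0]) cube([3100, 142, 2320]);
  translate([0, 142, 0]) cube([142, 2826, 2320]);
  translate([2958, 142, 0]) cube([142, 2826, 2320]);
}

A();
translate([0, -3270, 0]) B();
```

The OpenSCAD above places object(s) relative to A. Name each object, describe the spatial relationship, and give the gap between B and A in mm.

A is a chair. B is a house frame. The house frame is on the floor beside the chair on its −y side. The gap between the house frame and the chair is 160 mm.

The house frame's nearest face is 160 mm from the chair's −y face.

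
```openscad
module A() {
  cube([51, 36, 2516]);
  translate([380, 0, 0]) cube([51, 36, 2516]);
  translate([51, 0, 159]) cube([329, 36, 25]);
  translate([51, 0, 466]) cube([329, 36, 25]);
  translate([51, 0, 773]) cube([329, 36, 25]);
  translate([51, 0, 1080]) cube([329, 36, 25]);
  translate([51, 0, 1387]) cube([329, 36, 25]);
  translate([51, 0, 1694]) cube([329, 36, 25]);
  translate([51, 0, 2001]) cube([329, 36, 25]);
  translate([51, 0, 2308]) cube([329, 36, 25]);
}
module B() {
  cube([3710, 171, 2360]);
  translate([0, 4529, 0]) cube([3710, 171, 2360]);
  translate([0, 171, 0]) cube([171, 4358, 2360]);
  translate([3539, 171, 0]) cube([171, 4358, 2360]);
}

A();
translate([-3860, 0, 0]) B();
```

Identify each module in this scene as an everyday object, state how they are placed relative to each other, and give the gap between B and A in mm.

The house frame's nearest face is 150 mm from the ladder's −x face.

A is a ladder. B is a house frame. The house frame is on the floor beside the ladder on its −x side. The gap between the house frame and the ladder is 150 mm.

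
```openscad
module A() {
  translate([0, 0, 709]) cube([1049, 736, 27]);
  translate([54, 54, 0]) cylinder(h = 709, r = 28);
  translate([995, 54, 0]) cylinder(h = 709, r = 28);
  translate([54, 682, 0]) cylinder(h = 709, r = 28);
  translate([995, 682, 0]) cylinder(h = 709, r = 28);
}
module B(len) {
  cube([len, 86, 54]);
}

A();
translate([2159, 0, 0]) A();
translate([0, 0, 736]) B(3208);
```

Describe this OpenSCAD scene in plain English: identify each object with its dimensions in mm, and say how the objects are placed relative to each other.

A is a table with a 1049×736 mm rectangular top, 27 mm thick, top surface at z = 736 mm, supported by four round legs of 56 mm diameter, each leg's bounding box inset 26 mm from the nearest pair of top edges, running from the floor.

B is a rectangular beam 3208 mm long (x), 86 mm deep (y), 54 mm thick (z).

The beam spans the tops of two tables placed 1110 mm apart, resting at z = 736 mm.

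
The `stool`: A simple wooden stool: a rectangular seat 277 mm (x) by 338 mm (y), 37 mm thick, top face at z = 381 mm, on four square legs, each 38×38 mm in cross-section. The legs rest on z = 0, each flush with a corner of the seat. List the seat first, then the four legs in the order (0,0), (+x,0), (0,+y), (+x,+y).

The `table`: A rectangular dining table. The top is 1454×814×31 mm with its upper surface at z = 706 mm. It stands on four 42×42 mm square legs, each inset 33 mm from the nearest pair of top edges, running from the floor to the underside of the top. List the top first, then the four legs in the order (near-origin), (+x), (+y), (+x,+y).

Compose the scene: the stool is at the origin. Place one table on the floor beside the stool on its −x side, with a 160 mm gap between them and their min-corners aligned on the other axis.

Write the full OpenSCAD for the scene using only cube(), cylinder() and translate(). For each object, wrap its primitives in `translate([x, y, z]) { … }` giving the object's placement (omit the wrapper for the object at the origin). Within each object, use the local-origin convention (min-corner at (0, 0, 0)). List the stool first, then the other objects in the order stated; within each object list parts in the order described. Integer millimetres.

translate([0, 0, 344]) cube([277, 338, 37]);
cube([38, 38, 344]);
translate([239, 0, 0]) cube([38, 38, 344]);
translate([0, 300, 0]) cube([38, 38, 344]);
translate([239, 300, 0]) cube([38, 38, 344]);
translate([-1614, 0, 0]) {
  translate([0, 0, 675]) cube([1454, 814, 31]);
  translate([33, 33, 0]) cube([42, 42, 675]);
  translate([1379, 33, 0]) cube([42, 42, 675]);
  translate([33, 739, 0]) cube([42, 42, 675]);
  translate([1379, 739, 0]) cube([42, 42, 675]);
}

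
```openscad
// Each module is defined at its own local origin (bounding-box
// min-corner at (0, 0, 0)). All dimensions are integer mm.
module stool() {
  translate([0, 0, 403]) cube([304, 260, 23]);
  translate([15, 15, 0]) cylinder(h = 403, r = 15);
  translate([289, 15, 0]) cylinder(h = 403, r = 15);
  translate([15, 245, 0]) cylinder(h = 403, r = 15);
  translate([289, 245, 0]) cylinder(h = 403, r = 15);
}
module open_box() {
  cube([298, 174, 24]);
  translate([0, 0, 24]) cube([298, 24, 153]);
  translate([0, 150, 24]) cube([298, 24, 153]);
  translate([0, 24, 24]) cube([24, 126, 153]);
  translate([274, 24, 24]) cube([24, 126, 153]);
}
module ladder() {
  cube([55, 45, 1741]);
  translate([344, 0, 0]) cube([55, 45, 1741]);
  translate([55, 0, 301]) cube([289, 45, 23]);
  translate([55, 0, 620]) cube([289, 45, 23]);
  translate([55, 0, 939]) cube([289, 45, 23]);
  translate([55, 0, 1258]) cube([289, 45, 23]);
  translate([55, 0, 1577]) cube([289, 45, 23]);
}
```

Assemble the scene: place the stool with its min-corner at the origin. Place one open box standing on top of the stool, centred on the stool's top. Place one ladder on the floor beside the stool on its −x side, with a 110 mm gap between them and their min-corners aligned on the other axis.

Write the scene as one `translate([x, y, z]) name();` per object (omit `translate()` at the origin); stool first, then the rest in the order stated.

stool();
translate([3, 43, 426]) open_box();
translate([-509, 0, 0]) ladder();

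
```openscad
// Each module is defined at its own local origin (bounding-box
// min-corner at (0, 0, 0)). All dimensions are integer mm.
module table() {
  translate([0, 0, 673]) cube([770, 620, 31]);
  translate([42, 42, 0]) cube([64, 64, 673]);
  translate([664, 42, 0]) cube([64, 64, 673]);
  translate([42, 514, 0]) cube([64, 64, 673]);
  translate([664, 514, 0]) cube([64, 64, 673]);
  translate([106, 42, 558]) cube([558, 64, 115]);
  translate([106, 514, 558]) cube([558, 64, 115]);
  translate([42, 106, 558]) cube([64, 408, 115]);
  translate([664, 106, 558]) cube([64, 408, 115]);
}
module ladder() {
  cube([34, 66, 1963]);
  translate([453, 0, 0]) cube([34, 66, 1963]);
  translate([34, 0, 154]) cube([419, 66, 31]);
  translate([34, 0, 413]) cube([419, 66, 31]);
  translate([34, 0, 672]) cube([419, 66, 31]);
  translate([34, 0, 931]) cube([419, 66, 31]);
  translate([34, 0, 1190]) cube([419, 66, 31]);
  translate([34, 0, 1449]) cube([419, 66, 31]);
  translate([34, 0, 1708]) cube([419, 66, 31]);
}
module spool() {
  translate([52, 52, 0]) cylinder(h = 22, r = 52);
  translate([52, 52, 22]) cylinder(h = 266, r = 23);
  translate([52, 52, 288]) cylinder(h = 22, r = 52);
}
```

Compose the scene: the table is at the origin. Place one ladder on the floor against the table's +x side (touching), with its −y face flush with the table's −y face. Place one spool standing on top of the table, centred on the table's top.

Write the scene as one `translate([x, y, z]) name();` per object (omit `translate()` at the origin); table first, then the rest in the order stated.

table();
translate([770, 0, 0]) ladder();
translate([333, 258, 704]) spool();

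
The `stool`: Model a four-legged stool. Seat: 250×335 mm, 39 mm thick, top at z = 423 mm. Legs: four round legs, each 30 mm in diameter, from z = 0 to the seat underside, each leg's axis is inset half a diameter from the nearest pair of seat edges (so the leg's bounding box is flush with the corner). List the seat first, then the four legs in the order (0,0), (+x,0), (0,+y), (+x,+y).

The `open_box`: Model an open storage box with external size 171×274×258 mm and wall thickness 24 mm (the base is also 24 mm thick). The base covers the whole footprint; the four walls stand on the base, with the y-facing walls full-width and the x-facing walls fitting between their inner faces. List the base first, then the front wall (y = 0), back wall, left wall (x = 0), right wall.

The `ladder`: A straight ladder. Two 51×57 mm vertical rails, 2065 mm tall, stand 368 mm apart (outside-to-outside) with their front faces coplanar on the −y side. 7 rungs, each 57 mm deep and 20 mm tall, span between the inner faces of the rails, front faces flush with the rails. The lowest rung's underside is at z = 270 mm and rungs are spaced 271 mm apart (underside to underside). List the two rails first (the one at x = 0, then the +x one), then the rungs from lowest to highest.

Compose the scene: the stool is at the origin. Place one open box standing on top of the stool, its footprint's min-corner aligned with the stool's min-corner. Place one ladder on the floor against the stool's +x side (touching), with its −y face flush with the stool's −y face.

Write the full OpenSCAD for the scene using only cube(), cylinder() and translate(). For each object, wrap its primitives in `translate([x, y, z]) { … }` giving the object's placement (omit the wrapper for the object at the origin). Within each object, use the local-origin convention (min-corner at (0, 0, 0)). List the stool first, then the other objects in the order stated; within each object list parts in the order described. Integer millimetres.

translate([0, 0, 384]) cube([250, 335, 39]);
translate([15, 15, 0]) cylinder(h = 384, r = 15);
translate([235, 15, 0]) cylinder(h = 384, r = 15);
translate([15, 320, 0]) cylinder(h = 384, r = 15);
translate([235, 320, 0]) cylinder(h = 384, r = 15);
translate([0, 0, 423]) {
  cube([171, 274, 24]);
  translate([0, 0, 24]) cube([171, 24, 234]);
  translate([0, 250, 24]) cube([171, 24, 234]);
  translate([0, 24, 24]) cube([24, 226, 234]);
  translate([147, 24, 24]) cube([24, 226, 234]);
}
translate([250, 0, 0]) {
  cube([51, 57, 2065]);
  translate([317, 0, 0]) cube([51, 57, 2065]);
  translate([51, 0, 270]) cube([266, 57, 20]);
  translate([51, 0, 541]) cube([266, 57, 20]);
  translate([51, 0, 812]) cube([266, 57, 20]);
  translate([51, 0, 1083]) cube([266, 57, 20]);
  translate([51, 0, 1354]) cube([266, 57, 20]);
  translate([51, 0, 1625]) cube([266, 57, 20]);
  translate([51, 0, 1896]) cube([266, 57, 20]);
}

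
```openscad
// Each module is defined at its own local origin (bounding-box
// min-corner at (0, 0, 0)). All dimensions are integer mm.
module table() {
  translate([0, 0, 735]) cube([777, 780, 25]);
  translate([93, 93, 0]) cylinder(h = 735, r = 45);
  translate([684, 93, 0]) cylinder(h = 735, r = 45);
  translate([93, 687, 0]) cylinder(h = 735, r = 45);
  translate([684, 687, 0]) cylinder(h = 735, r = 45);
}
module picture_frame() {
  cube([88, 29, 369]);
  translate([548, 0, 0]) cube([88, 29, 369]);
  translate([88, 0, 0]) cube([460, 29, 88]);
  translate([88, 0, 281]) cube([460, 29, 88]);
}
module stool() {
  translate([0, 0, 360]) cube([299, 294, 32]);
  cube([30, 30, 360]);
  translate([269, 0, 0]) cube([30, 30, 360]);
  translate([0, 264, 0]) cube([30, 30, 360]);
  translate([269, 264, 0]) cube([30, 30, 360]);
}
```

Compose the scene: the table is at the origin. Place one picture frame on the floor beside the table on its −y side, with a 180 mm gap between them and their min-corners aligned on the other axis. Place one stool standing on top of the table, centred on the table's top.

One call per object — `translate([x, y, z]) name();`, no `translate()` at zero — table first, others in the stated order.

table();
translate([0, -209, 0]) picture_frame();
translate([239, 243, 760]) stool();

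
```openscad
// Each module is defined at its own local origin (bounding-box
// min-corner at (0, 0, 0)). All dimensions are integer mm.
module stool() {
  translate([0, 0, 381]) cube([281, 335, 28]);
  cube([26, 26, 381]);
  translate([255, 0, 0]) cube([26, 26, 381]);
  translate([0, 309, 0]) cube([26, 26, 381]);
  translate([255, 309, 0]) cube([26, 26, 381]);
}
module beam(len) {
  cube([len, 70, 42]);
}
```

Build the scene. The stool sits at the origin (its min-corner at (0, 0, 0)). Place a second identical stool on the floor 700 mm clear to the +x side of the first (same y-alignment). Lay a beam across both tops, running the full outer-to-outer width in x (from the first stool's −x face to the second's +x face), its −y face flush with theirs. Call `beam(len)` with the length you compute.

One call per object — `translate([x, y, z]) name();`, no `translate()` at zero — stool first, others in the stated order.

stool();
translate([981, 0, 0]) stool();
translate([0, 0, 409]) beam(1262);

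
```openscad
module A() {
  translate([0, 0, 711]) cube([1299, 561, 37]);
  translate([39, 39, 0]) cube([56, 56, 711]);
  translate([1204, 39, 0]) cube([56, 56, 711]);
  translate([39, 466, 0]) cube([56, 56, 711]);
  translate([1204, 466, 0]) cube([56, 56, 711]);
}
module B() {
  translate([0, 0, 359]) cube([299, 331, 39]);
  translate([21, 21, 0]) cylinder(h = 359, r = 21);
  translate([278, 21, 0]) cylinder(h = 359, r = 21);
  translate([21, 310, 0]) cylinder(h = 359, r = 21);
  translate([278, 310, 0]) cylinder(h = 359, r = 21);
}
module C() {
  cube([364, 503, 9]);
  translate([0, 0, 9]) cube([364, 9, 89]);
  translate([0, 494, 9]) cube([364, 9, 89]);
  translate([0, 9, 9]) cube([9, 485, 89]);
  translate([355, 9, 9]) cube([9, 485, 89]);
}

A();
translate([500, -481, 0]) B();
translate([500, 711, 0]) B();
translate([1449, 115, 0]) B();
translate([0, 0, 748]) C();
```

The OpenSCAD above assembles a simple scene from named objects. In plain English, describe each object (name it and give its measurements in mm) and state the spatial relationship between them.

A is a rectangular dining table. The top is 1299×561×37 mm with its upper surface at z = 748 mm. It stands on four 56×56 mm square legs, each inset 39 mm from the nearest pair of top edges, running from the floor to the underside of the top.

B is a four-legged stool. The seat is a 299×331×39 mm slab whose top surface is at z = 398 mm; four round legs, each 42 mm in diameter, run from the floor (z = 0) to the underside of the seat, each leg's axis is inset half a diameter from the nearest pair of seat edges (so the leg's bounding box is flush with the corner).

C is an open-topped rectangular box: outside dimensions 364×503×98 mm, with a uniform wall and base thickness of 9 mm. The base is a full 364×503 slab on the floor; four walls sit on top of the base. The front and back walls (the −y and +y sides) span the full width; the two side walls fit between them.

Three stools sit around the table at the −y, +y, +x sides. The open box is on top of the table.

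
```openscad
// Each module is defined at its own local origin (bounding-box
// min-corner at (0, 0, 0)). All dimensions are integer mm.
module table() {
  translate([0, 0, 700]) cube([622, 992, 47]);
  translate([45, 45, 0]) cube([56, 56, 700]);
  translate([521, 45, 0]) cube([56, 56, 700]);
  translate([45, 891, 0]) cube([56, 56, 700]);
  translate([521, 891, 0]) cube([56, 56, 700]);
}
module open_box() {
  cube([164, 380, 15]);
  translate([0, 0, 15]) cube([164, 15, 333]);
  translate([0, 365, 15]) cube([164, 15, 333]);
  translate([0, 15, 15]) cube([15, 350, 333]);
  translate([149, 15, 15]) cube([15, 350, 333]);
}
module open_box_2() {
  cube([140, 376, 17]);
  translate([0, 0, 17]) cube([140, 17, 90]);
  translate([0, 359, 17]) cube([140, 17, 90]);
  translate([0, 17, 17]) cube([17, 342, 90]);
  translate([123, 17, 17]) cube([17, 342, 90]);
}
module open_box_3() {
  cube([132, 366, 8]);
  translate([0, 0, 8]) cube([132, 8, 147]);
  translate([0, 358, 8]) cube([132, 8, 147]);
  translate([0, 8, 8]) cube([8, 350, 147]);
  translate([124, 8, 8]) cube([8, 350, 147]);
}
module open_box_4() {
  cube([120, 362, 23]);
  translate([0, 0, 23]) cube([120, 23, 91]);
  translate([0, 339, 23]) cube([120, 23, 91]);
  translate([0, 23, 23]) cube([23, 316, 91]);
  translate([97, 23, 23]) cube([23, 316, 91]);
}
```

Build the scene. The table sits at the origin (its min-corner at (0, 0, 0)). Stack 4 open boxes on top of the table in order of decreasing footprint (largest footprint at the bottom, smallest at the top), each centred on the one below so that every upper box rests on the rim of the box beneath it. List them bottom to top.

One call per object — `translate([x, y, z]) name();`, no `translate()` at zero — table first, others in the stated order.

table();
translate([229, 306, 747]) open_box();
translate([241, 308, 1095]) open_box_2();
translate([245, 313, 1202]) open_box_3();
translate([251, 315, 1357]) open_box_4();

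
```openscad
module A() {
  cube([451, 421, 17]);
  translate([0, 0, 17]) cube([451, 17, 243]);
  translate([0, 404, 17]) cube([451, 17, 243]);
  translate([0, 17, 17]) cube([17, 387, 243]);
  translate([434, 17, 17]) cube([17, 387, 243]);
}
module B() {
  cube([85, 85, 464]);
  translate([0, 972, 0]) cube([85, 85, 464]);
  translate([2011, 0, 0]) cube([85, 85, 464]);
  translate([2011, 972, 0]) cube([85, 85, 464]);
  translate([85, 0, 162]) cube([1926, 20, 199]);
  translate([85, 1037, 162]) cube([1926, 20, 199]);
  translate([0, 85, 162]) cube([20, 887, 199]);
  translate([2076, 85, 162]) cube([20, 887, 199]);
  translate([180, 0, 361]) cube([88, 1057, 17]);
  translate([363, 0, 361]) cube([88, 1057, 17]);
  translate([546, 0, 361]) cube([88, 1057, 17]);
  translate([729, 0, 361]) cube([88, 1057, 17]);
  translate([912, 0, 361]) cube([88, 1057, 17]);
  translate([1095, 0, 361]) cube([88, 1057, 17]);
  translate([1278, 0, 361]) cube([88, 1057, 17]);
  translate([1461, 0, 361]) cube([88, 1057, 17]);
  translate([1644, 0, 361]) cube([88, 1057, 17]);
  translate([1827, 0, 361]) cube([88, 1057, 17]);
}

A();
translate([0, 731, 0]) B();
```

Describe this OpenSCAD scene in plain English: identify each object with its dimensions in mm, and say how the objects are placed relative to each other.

A is an open storage box with external size 451×421×260 mm and wall thickness 17 mm (the base is also 17 mm thick). The base covers the whole footprint; the four walls stand on the base, with the y-facing walls full-width and the x-facing walls fitting between their inner faces.

B is a bed frame 2096 mm long (x) by 1057 mm wide (y). Four 85×85 mm corner posts, 464 mm tall, at the corners of the footprint. Four rails of 20 mm thickness and 199 mm height run between adjacent posts with their undersides at z = 162 mm, their outer faces flush with the outside of the frame (the two x-running rails run between the posts' inner faces; the two y-running rails run between the posts' inner faces). 10 slats, each 88 mm wide (x) and 17 mm thick, lie across the top of the two x-running rails, running the full 1057 mm width of the frame in y; the slats are evenly spaced along x between the inner faces of the end posts with equal gaps (rounded down to the nearest mm) at the −x end and between each pair — any rounding remainder accumulates at the +x end.

The bed frame is on the floor beside the open box on its +y side.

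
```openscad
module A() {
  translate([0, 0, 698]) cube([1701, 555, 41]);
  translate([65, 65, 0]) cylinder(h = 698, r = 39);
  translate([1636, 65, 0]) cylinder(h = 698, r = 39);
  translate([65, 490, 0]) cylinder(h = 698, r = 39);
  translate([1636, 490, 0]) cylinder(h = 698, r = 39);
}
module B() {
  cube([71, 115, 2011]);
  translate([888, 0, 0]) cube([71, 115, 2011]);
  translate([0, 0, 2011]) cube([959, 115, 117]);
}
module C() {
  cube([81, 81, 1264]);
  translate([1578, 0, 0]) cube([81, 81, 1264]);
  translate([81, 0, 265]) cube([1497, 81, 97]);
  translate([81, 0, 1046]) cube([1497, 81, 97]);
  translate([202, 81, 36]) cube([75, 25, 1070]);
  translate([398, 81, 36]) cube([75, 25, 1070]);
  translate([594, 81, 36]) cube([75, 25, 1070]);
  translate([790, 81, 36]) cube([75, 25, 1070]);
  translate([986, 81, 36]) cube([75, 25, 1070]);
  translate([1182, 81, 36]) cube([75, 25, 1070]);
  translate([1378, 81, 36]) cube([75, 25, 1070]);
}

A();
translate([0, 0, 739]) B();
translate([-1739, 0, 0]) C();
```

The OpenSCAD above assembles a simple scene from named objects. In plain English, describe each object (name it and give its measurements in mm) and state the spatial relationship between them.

A is a table with a 1701×555 mm rectangular top, 41 mm thick, top surface at z = 739 mm, supported by four round legs of 78 mm diameter, each leg's bounding box inset 26 mm from the nearest pair of top edges, running from the floor.

B is a door frame. The clear opening is 817 mm wide and 2011 mm high. Two 71 mm wide jambs, 115 mm deep, stand either side of the opening from the floor to the top of the opening. A 117 mm thick head sits across the top of both jambs, spanning the full outside width of the frame.

C is a fence section. Two 81×81 mm posts, 1264 mm tall, stand on the floor with a clear span of 1497 mm between their inner faces. Two horizontal rails of 81×97 mm section span the gap between the posts with their undersides at z = 265 mm and z = 1046 mm, flush with the posts' −y face. 7 pickets, each 75 mm wide, 25 mm thick and 1070 mm tall, are fixed to the +y face of the rails with their bottoms at z = 36 mm, evenly spaced across the span with equal gaps (rounded down to the nearest mm) at the −x end and between each pair — any rounding remainder accumulates at the +x end.

The door frame is on top of the table. The fence section is on the floor beside the table on its −x side.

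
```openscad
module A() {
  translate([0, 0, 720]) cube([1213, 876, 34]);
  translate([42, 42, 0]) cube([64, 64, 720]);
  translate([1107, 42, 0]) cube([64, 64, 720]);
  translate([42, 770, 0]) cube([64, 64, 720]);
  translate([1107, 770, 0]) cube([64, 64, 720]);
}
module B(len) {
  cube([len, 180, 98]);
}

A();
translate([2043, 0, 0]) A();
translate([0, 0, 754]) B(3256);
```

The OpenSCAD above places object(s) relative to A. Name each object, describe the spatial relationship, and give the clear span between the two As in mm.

A is a table. B is a beam. A beam spans the tops of two tables. The clear span between the two tables is 830 mm.

Second table starts at x = 2043; first ends at x = 1213; clear span = 2043 − 1213 = 830 mm.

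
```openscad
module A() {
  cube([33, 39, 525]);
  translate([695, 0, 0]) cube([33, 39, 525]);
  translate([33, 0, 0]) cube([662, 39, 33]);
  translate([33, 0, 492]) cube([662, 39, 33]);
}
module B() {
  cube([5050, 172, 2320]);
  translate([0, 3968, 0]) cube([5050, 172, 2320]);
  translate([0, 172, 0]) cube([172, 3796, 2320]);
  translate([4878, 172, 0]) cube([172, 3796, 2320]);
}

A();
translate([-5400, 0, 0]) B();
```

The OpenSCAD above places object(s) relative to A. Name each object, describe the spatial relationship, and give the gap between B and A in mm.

A is a picture frame. B is a house frame. The house frame is on the floor beside the picture frame on its −x side. The gap between the house frame and the picture frame is 350 mm.

The house frame's nearest face is 350 mm from the picture frame's −x face.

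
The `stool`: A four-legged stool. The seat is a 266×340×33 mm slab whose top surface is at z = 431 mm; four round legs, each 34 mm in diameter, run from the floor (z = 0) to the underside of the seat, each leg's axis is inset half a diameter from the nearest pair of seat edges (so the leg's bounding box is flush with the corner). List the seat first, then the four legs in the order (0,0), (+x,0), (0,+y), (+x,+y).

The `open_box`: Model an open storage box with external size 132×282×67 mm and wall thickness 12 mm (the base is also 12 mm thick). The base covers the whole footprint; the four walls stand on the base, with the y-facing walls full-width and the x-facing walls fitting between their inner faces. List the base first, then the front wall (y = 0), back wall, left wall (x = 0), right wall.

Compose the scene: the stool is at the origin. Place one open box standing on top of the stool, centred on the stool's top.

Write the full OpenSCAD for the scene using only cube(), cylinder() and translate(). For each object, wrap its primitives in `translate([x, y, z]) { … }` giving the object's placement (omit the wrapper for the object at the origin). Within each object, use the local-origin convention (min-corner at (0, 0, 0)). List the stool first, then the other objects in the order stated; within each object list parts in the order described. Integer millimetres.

translate([0, 0, 398]) cube([266, 340, 33]);
translate([17, 17, 0]) cylinder(h = 398, r = 17);
translate([249, 17, 0]) cylinder(h = 398, r = 17);
translate([17, 323, 0]) cylinder(h = 398, r = 17);
translate([249, 323, 0]) cylinder(h = 398, r = 17);
translate([67, 29, 431]) {
  cube([132, 282, 12]);
  translate([0, 0, 12]) cube([132, 12, 55]);
  translate([0, 270, 12]) cube([132, 12, 55]);
  translate([0, 12, 12]) cube([12, 258, 55]);
  translate([120, 12, 12]) cube([12, 258, 55]);
}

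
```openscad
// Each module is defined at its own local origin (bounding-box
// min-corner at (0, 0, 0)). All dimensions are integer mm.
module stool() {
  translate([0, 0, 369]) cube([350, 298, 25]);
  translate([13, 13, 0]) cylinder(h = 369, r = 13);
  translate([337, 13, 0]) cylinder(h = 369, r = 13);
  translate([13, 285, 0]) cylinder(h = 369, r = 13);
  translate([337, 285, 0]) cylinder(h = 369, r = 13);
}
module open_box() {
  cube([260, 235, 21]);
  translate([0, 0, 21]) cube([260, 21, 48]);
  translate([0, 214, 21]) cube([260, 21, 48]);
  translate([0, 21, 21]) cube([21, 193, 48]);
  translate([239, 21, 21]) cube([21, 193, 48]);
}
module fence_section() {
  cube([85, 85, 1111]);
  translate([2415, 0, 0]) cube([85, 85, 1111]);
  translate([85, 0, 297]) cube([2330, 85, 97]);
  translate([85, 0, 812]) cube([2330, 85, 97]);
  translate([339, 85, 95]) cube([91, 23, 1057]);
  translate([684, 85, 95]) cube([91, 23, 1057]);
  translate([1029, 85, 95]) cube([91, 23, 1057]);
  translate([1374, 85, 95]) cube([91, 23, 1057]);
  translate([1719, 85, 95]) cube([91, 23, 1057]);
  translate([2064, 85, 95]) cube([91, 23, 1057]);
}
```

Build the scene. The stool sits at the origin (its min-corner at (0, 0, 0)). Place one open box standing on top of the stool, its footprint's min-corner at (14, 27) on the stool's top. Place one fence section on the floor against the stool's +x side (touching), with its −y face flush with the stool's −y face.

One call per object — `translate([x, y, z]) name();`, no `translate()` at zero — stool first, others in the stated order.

stool();
translate([14, 27, 394]) open_box();
translate([350, 0, 0]) fence_section();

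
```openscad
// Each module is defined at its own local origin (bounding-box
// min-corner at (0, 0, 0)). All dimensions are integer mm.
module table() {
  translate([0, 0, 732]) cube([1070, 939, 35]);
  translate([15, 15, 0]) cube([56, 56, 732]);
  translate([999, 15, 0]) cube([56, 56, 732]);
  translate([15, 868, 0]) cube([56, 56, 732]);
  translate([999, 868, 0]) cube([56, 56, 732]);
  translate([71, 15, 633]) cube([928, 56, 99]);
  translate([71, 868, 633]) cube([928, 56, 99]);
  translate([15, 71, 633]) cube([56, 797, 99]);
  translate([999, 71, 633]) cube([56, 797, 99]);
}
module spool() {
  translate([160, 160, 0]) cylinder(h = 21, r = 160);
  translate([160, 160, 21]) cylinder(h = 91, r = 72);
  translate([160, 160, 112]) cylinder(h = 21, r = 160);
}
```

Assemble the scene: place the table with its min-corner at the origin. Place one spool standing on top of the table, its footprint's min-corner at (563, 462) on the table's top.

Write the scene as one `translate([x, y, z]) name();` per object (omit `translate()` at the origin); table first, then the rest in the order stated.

table();
translate([563, 462, 767]) spool();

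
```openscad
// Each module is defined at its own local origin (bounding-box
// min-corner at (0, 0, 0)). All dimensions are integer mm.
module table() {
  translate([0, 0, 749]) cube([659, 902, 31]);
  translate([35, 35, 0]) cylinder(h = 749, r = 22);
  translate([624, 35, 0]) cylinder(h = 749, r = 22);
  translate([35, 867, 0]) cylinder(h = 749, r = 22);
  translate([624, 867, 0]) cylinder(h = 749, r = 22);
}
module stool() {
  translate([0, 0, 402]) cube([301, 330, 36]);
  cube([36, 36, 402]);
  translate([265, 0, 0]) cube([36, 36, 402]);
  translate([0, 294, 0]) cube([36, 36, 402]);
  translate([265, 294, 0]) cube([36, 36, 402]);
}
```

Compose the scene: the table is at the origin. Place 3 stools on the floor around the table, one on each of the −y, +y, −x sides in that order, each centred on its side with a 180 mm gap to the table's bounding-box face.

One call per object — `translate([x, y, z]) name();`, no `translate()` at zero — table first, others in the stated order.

table();
translate([179, -510, 0]) stool();
translate([179, 1082, 0]) stool();
translate([-481, 286, 0]) stool();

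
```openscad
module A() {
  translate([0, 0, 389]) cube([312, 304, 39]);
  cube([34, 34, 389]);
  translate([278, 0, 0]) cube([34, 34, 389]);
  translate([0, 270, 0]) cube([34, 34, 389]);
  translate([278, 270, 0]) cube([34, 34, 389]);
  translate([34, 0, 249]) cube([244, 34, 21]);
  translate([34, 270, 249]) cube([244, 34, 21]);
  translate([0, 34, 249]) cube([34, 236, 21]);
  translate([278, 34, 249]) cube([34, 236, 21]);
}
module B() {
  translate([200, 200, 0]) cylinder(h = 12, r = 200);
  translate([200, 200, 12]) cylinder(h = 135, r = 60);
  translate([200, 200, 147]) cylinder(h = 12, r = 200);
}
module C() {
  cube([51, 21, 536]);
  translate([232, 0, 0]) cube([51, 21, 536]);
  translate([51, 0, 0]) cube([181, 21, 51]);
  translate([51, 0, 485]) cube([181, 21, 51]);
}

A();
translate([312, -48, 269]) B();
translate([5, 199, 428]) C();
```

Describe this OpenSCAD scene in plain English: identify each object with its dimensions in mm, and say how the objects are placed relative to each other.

A is a simple wooden stool: a rectangular seat 312 mm (x) by 304 mm (y), 39 mm thick, top face at z = 428 mm, on four square legs, each 34×34 mm in cross-section. The legs rest on z = 0, each flush with a corner of the seat. Four stretchers, 34 mm wide and 21 mm tall, connect adjacent legs with their undersides at z = 249 mm, each running between the inner faces of the legs it joins and aligned with the legs' outer faces on the other axis.

B is a spool: two coaxial disc flanges of radius 200 mm and thickness 12 mm, joined by a core cylinder of radius 60 mm and height 135 mm. The lower flange rests on z = 0 and the three cylinders share a vertical axis.

C is a rectangular picture frame lying in the x–z plane (depth along y). The opening is 181 mm wide (x) by 434 mm tall (z), surrounded by a border 51 mm wide on all four sides. The frame is 21 mm deep and is made of two full-height vertical stiles with two horizontal rails fitted between them.

The spool is beside the stool with their tops flush at z = 428. The picture frame is on top of the stool.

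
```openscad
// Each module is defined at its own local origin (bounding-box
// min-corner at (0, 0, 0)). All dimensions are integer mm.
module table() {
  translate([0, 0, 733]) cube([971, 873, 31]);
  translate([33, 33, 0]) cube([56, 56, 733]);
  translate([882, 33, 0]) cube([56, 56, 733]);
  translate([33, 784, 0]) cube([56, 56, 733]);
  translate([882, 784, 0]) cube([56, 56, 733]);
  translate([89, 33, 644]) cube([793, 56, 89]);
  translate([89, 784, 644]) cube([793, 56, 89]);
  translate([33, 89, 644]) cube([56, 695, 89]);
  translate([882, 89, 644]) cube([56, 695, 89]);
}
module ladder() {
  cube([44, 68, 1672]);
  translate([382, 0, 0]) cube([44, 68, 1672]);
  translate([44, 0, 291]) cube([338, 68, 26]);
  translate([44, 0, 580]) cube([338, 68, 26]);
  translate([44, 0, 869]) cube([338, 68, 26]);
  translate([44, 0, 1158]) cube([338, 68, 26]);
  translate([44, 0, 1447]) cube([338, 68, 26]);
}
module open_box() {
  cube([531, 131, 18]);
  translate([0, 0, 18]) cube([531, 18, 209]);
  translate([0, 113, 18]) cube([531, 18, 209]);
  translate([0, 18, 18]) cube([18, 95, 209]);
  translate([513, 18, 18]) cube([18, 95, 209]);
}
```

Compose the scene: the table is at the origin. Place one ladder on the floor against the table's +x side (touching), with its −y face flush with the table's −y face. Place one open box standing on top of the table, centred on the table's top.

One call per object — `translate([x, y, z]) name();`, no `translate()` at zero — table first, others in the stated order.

table();
translate([971, 0, 0]) ladder();
translate([220, 371, 764]) open_box();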